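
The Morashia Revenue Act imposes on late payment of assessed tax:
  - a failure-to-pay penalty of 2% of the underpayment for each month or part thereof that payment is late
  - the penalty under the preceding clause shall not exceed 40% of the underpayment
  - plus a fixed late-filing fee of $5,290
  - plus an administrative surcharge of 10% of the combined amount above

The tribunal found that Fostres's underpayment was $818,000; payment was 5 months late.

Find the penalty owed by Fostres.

$95,799

Accrued rate: 2% × 5 = 10%, capped at 40% → 10%
Failure-to-pay penalty: 10% of $818,000 = $81,800
Penalty before surcharge: $81,800 + $5,290 = $87,090
Administrative surcharge: 10% of $87,090 = $8,709
Total penalty: $87,090 + $8,709 = $95,799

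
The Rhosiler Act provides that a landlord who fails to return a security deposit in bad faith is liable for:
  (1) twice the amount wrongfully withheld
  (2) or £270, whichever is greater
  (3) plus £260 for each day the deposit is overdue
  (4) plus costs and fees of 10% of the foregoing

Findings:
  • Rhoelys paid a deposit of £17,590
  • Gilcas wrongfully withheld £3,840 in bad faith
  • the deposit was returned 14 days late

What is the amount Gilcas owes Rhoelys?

Doubled: 2 × £3,840 = £7,680
Minimum £270: £7,680 meets the minimum, no increase.
Late-return penalty: 14 × £260 = £3,640
Damages plus late penalty: £7,680 + £3,640 = £11,320
Costs and fees: 10% of £11,320 = £1,132
Total recovery: £11,320 + £1,132 = £12,452

£12,452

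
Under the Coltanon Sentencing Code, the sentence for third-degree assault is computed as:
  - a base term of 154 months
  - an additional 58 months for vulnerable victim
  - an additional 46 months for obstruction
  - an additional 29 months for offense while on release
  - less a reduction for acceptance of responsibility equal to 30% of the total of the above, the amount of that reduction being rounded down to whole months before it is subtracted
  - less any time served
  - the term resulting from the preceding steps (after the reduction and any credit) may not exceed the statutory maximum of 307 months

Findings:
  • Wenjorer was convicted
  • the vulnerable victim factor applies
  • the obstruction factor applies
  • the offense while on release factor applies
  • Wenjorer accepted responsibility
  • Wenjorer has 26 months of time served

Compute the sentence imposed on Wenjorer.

Vulnerable victim enhancement: +58 months
Obstruction enhancement: +46 months
Offense while on release enhancement: +29 months
Adjusted term: 154 months + 58 months + 46 months + 29 months = 287 months
Acceptance of responsibility reduction: 30% of 287 months = 86 months (rounded down)
After reduction: 287 − 86 = 201 months
Less time served: 201 months − 26 months = 175 months
Cap at 307 months: 175 months is within the cap, no reduction.

175 months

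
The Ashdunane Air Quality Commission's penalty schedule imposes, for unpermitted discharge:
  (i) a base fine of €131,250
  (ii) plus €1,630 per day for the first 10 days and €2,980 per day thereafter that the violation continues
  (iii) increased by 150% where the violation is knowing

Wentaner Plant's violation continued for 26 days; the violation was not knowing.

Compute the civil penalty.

First 10 days: 10 × €1,630 = €16,300
Remaining days: (26 − 10) × €2,980 = €47,680
Per-day component: €16,300 + €47,680 = €63,980
Base plus per-day: €131,250 + €63,980 = €195,230
The violation was not knowing: no 150% increase.

€195,230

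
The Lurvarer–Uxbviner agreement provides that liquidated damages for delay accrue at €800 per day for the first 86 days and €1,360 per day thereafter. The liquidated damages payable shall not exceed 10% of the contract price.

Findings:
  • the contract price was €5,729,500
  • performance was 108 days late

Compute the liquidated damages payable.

First 86 days: 86 × €800 = €68,800
Remaining days: (108 − 86) × €1,360 = €29,920
Accrued per-day damages: €68,800 + €29,920 = €98,720
Cap: 10% of €5,729,500 = €572,950
Cap at €572,950: €98,720 is within the cap, no reduction.

€98,720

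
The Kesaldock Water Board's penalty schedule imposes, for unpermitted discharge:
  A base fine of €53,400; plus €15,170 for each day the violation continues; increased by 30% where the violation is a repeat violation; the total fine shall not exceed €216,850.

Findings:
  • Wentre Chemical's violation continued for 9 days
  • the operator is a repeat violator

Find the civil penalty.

€216,850

Per-day component: 9 × €15,170 = €136,530
Base plus per-day: €53,400 + €136,530 = €189,930
Enhancement: 30% of €189,930 = €56,979
Enhanced fine: €189,930 + €56,979 = €246,909
Cap at €216,850: €246,909 exceeds the cap → €216,850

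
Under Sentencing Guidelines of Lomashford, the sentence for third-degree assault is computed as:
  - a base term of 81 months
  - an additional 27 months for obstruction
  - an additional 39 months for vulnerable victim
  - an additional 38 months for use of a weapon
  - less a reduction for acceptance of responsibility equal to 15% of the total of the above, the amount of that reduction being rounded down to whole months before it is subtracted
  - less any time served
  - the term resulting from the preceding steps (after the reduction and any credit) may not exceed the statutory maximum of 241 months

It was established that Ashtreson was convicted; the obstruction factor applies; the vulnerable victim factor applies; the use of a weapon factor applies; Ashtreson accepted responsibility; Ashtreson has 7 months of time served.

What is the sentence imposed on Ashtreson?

Obstruction enhancement: +27 months
Vulnerable victim enhancement: +39 months
Use of a weapon enhancement: +38 months
Adjusted term: 81 months + 27 months + 39 months + 38 months = 185 months
Acceptance of responsibility reduction: 15% of 185 months = 27 months (rounded down)
After reduction: 185 − 27 = 158 months
Less time served: 158 months − 7 months = 151 months
Cap at 241 months: 151 months is within the cap, no reduction.

151 months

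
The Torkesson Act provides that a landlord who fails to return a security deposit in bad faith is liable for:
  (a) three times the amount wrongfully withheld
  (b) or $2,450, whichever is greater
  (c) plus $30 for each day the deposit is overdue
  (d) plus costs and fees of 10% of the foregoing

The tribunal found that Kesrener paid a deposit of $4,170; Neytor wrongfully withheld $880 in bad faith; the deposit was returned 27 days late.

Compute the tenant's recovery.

Recovery: $3,795

Trebled: 3 × $880 = $2,640
Minimum $2,450: $2,640 meets the minimum, no increase.
Late-return penalty: 27 × $30 = $810
Damages plus late penalty: $2,640 + $810 = $3,450
Costs and fees: 10% of $3,450 = $345
Total recovery: $3,450 + $345 = $3,795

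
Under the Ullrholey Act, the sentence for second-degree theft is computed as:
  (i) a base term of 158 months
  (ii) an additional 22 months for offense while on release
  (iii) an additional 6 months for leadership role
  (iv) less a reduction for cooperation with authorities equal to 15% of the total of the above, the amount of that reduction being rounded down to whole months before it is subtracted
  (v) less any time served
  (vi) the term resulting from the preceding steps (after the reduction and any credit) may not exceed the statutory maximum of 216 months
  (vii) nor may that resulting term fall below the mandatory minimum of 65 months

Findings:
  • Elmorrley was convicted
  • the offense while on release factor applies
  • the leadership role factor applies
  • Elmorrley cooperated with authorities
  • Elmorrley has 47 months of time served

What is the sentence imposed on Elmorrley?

Sentence: 112 months

Offense while on release enhancement: +22 months
Leadership role enhancement: +6 months
Adjusted term: 158 months + 22 months + 6 months = 186 months
Cooperation with authorities reduction: 15% of 186 months = 27 months (rounded down)
After reduction: 186 − 27 = 159 months
Less time served: 159 months − 47 months = 112 months
Cap at 216 months: 112 months is within the cap, no reduction.
Minimum 65 months: 112 months meets the minimum, no increase.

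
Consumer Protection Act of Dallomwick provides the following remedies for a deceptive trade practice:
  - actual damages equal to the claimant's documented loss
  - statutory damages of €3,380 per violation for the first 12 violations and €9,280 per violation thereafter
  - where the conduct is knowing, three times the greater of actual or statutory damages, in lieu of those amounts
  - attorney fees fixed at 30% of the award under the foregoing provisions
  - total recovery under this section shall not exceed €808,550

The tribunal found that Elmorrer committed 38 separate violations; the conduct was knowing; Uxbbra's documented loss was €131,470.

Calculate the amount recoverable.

First 12 violations: 12 × €3,380 = €40,560
Remaining violations: (38 − 12) × €9,280 = €241,280
Statutory damages: €40,560 + €241,280 = €281,840
Greater of actual damages (€131,470) or statutory damages (€281,840): €281,840
Trebled: 3 × €281,840 = €845,520
Attorney fees: 30% of €845,520 = €253,656
Total before cap: €845,520 + €253,656 = €1,099,176
Cap at €808,550: €1,099,176 exceeds the cap → €808,550

€808,550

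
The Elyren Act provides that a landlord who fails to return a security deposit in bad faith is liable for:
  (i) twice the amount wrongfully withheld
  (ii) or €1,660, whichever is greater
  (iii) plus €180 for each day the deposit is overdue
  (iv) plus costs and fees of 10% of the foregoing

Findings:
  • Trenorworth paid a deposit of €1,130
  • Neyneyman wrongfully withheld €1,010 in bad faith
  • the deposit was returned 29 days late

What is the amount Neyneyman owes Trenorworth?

Doubled: 2 × €1,010 = €2,020
Minimum €1,660: €2,020 meets the minimum, no increase.
Late-return penalty: 29 × €180 = €5,220
Damages plus late penalty: €2,020 + €5,220 = €7,240
Costs and fees: 10% of €7,240 = €724
Total recovery: €7,240 + €724 = €7,964

€7,964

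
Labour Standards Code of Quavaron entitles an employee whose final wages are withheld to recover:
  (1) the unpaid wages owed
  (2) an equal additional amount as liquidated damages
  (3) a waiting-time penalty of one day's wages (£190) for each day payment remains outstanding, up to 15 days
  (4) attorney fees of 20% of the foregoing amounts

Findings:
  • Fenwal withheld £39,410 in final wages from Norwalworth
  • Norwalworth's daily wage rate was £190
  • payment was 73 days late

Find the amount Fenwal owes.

Liquidated damages (equal amount): £39,410
Penalty days: min(73, 15) = 15
Waiting-time penalty: 15 × £190 = £2,850
Subtotal: £39,410 + £39,410 + £2,850 = £81,670
Attorney fees: 20% of £81,670 = £16,334
Total award: £81,670 + £16,334 = £98,004

Total award: £98,004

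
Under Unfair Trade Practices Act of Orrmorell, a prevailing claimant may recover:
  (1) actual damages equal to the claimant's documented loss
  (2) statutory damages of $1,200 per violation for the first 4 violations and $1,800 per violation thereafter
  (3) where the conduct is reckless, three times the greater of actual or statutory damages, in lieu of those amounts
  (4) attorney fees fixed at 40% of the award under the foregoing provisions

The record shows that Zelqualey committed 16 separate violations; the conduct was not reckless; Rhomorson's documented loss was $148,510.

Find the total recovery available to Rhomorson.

First 4 violations: 4 × $1,200 = $4,800
Remaining violations: (16 − 4) × $1,800 = $21,600
Statutory damages: $4,800 + $21,600 = $26,400
Conduct not reckless: the in-lieu enhancement does not apply.
Actual plus statutory damages: $148,510 + $26,400 = $174,910
Attorney fees: 40% of $174,910 = $69,964
Total recovery: $174,910 + $69,964 = $244,874

$244,874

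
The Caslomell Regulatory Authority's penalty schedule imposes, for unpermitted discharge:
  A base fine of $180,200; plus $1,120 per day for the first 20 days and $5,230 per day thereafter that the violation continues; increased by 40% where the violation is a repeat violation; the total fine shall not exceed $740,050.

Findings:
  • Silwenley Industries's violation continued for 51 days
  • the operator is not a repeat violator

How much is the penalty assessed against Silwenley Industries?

$364,730

First 20 days: 20 × $1,120 = $22,400
Remaining days: (51 − 20) × $5,230 = $162,130
Per-day component: $22,400 + $162,130 = $184,530
Base plus per-day: $180,200 + $184,530 = $364,730
The operator is not a repeat violator: no 40% increase.
Cap at $740,050: $364,730 is within the cap, no reduction.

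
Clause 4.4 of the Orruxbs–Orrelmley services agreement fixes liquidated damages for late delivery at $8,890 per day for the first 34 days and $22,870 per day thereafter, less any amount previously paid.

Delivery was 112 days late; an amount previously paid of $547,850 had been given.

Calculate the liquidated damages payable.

$1,538,270

First 34 days: 34 × $8,890 = $302,260
Remaining days: (112 − 34) × $22,870 = $1,783,860
Accrued per-day damages: $302,260 + $1,783,860 = $2,086,120
Less amount previously paid: $2,086,120 − $547,850 = $1,538,270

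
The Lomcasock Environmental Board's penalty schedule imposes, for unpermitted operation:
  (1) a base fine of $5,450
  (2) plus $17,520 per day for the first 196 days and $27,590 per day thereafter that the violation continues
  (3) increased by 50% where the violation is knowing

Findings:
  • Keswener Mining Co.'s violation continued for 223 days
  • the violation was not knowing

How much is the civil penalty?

First 196 days: 196 × $17,520 = $3,433,920
Remaining days: (223 − 196) × $27,590 = $744,930
Per-day component: $3,433,920 + $744,930 = $4,178,850
Base plus per-day: $5,450 + $4,178,850 = $4,184,300
The violation was not knowing: no 50% increase.

$4,184,300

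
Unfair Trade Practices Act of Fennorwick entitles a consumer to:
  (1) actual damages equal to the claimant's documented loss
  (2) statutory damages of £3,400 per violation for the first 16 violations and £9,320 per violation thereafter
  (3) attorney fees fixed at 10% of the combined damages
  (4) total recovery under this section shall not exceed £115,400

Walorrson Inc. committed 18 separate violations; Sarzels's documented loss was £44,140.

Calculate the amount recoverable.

Total recovery: £115,400

First 16 violations: 16 × £3,400 = £54,400
Remaining violations: (18 − 16) × £9,320 = £18,640
Statutory damages: £54,400 + £18,640 = £73,040
Combined damages: £44,140 + £73,040 = £117,180
Attorney fees: 10% of £117,180 = £11,718
Total before cap: £117,180 + £11,718 = £128,898
Cap at £115,400: £128,898 exceeds the cap → £115,400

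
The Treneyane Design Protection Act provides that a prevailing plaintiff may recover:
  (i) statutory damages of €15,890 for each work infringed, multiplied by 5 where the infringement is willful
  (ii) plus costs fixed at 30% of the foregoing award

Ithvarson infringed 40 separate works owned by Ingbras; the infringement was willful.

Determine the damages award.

Statutory damages: 40 × €15,890 = €635,600
Multiplied by 5: 5 × €635,600 = €3,178,000
Costs: 30% of €3,178,000 = €953,400
Award plus costs: €3,178,000 + €953,400 = €4,131,400

€4,131,400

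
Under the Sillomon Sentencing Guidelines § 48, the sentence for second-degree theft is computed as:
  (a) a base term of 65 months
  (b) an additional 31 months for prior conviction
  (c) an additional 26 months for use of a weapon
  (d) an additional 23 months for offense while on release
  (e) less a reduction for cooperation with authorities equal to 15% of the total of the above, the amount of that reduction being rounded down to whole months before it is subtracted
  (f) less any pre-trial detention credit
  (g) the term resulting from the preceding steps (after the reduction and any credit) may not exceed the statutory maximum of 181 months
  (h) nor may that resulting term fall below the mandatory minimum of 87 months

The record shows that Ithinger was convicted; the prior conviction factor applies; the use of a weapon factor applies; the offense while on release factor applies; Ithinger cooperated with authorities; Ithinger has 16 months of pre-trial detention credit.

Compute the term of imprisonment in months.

108 months

Prior conviction enhancement: +31 months
Use of a weapon enhancement: +26 months
Offense while on release enhancement: +23 months
Adjusted term: 65 months + 31 months + 26 months + 23 months = 145 months
Cooperation with authorities reduction: 15% of 145 months = 21 months (rounded down)
After reduction: 145 − 21 = 124 months
Less pre-trial detention credit: 124 months − 16 months = 108 months
Cap at 181 months: 108 months is within the cap, no reduction.
Minimum 87 months: 108 months meets the minimum, no increase.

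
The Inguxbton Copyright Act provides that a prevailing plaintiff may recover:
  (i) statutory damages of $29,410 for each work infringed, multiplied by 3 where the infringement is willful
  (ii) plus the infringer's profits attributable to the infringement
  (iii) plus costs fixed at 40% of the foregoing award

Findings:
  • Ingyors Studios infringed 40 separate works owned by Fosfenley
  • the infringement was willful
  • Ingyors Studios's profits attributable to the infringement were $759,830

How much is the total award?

Statutory damages: 40 × $29,410 = $1,176,400
Trebled: 3 × $1,176,400 = $3,529,200
Combined award: $3,529,200 + $759,830 = $4,289,030
Costs: 40% of $4,289,030 = $1,715,612
Award plus costs: $4,289,030 + $1,715,612 = $6,004,642

$6,004,642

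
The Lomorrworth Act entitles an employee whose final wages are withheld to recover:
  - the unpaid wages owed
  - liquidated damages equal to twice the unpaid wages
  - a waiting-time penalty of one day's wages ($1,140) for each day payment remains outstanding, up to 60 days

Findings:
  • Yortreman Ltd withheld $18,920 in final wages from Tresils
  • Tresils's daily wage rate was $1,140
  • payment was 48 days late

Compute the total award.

$111,480

Doubled: 2 × $18,920 = $37,840
Penalty days: min(48, 60) = 48
Waiting-time penalty: 48 × $1,140 = $54,720
Total award: $18,920 + $37,840 + $54,720 = $111,480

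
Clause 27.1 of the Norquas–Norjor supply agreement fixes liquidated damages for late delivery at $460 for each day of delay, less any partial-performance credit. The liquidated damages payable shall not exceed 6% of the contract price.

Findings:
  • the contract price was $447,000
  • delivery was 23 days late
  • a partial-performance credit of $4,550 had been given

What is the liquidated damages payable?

$6,030

Per-day damages: 23 × $460 = $10,580
Less partial-performance credit: $10,580 − $4,550 = $6,030
Cap: 6% of $447,000 = $26,820
Cap at $26,820: $6,030 is within the cap, no reduction.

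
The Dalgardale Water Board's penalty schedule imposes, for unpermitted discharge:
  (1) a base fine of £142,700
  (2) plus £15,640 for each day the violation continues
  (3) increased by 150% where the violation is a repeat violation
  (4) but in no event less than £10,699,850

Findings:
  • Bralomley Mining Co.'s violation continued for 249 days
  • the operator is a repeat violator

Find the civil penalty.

£10,699,850

Per-day component: 249 × £15,640 = £3,894,360
Base plus per-day: £142,700 + £3,894,360 = £4,037,060
Enhancement: 150% of £4,037,060 = £6,055,590
Enhanced fine: £4,037,060 + £6,055,590 = £10,092,650
Minimum £10,699,850: £10,092,650 is below the minimum → £10,699,850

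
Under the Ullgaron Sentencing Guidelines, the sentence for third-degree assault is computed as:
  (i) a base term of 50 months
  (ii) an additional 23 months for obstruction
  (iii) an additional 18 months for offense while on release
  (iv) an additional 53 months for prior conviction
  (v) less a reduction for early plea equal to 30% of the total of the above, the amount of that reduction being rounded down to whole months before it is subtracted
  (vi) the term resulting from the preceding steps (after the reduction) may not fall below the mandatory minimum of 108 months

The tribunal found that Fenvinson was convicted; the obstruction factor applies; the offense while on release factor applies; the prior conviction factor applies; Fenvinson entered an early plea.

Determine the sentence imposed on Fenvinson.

108 months

Obstruction enhancement: +23 months
Offense while on release enhancement: +18 months
Prior conviction enhancement: +53 months
Adjusted term: 50 months + 23 months + 18 months + 53 months = 144 months
Early plea reduction: 30% of 144 months = 43 months (rounded down)
After reduction: 144 − 43 = 101 months
Minimum 108 months: 101 months is below the minimum → 108 months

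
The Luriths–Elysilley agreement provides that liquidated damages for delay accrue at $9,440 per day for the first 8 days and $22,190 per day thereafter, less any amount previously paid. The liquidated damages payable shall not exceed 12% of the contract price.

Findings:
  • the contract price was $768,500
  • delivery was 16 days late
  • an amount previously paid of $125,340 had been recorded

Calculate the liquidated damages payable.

First 8 days: 8 × $9,440 = $75,520
Remaining days: (16 − 8) × $22,190 = $177,520
Accrued per-day damages: $75,520 + $177,520 = $253,040
Less amount previously paid: $253,040 − $125,340 = $127,700
Cap: 12% of $768,500 = $92,220
Cap at $92,220: $127,700 exceeds the cap → $92,220

$92,220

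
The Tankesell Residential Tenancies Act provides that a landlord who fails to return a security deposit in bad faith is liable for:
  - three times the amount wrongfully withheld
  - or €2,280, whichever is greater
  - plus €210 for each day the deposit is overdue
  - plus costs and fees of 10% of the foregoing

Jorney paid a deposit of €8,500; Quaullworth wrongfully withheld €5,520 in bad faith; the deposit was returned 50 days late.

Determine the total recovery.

Recovery: €29,766

Trebled: 3 × €5,520 = €16,560
Minimum €2,280: €16,560 meets the minimum, no increase.
Late-return penalty: 50 × €210 = €10,500
Damages plus late penalty: €16,560 + €10,500 = €27,060
Costs and fees: 10% of €27,060 = €2,706
Total recovery: €27,060 + €2,706 = €29,766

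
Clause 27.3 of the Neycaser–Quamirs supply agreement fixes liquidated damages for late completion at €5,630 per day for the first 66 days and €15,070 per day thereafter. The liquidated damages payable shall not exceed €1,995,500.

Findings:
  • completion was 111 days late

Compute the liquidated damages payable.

First 66 days: 66 × €5,630 = €371,580
Remaining days: (111 − 66) × €15,070 = €678,150
Accrued per-day damages: €371,580 + €678,150 = €1,049,730
Cap at €1,995,500: €1,049,730 is within the cap, no reduction.

Liquidated damages: €1,049,730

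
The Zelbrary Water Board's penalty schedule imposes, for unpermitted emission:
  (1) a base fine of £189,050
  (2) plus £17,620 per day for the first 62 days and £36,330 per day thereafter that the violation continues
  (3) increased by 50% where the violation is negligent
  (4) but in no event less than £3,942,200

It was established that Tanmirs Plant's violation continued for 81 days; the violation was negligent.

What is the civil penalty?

£3,942,200

First 62 days: 62 × £17,620 = £1,092,440
Remaining days: (81 − 62) × £36,330 = £690,270
Per-day component: £1,092,440 + £690,270 = £1,782,710
Base plus per-day: £189,050 + £1,782,710 = £1,971,760
Enhancement: 50% of £1,971,760 = £985,880
Enhanced fine: £1,971,760 + £985,880 = £2,957,640
Minimum £3,942,200: £2,957,640 is below the minimum → £3,942,200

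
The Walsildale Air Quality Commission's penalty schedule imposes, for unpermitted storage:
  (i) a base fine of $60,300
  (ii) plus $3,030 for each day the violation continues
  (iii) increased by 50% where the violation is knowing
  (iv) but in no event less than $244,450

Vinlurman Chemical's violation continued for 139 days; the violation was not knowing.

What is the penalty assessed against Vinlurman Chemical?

Per-day component: 139 × $3,030 = $421,170
Base plus per-day: $60,300 + $421,170 = $481,470
The violation was not knowing: no 50% increase.
Minimum $244,450: $481,470 meets the minimum, no increase.

$481,470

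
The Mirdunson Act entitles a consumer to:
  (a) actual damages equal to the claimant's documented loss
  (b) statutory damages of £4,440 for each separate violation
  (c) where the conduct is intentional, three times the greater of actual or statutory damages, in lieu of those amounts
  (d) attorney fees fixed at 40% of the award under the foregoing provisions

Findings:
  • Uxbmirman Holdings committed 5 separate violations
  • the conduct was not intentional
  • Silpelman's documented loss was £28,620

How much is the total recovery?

Statutory damages: 5 × £4,440 = £22,200
Conduct not intentional: the in-lieu enhancement does not apply.
Actual plus statutory damages: £28,620 + £22,200 = £50,820
Attorney fees: 40% of £50,820 = £20,328
Total recovery: £50,820 + £20,328 = £71,148

Total recovery: £71,148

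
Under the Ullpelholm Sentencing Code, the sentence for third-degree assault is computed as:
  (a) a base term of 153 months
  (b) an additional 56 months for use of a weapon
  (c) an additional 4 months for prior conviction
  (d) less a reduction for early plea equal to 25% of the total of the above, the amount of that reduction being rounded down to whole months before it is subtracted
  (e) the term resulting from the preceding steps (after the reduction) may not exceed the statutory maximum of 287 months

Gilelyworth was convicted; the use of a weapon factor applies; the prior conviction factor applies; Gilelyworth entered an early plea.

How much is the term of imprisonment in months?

Sentence: 160 months

Use of a weapon enhancement: +56 months
Prior conviction enhancement: +4 months
Adjusted term: 153 months + 56 months + 4 months = 213 months
Early plea reduction: 25% of 213 months = 53 months (rounded down)
After reduction: 213 − 53 = 160 months
Cap at 287 months: 160 months is within the cap, no reduction.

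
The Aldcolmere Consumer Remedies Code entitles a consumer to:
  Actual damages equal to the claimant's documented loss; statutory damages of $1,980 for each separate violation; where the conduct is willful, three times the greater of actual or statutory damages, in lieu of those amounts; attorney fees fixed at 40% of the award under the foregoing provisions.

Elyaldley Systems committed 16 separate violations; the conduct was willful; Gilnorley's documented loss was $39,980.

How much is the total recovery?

Statutory damages: 16 × $1,980 = $31,680
Greater of actual damages ($39,980) or statutory damages ($31,680): $39,980
Trebled: 3 × $39,980 = $119,940
Attorney fees: 40% of $119,940 = $47,976
Total recovery: $119,940 + $47,976 = $167,916

$167,916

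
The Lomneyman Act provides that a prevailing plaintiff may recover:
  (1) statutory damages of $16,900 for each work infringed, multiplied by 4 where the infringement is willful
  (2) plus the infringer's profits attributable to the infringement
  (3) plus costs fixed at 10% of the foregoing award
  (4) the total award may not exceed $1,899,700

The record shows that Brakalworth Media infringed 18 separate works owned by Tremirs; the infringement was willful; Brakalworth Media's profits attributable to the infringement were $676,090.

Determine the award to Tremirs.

Award: $1,899,700

Statutory damages: 18 × $16,900 = $304,200
Multiplied by 4: 4 × $304,200 = $1,216,800
Combined award: $1,216,800 + $676,090 = $1,892,890
Costs: 10% of $1,892,890 = $189,289
Award plus costs: $1,892,890 + $189,289 = $2,082,179
Cap at $1,899,700: $2,082,179 exceeds the cap → $1,899,700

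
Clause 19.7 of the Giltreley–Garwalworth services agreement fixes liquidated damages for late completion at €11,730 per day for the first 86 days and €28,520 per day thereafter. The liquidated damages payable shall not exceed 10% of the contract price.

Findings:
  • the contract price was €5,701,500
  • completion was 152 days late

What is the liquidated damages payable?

€570,150

First 86 days: 86 × €11,730 = €1,008,780
Remaining days: (152 − 86) × €28,520 = €1,882,320
Accrued per-day damages: €1,008,780 + €1,882,320 = €2,891,100
Cap: 10% of €5,701,500 = €570,150
Cap at €570,150: €2,891,100 exceeds the cap → €570,150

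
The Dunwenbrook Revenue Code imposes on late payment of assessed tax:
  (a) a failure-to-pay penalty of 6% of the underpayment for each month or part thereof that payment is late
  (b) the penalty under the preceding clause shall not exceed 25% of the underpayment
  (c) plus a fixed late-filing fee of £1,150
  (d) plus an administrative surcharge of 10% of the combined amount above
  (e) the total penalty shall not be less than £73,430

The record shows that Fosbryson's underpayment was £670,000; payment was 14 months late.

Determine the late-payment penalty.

Penalty: £185,515

Accrued rate: 6% × 14 = 84%, capped at 25% → 25%
Failure-to-pay penalty: 25% of £670,000 = £167,500
Penalty before surcharge: £167,500 + £1,150 = £168,650
Administrative surcharge: 10% of £168,650 = £16,865
Total penalty: £168,650 + £16,865 = £185,515
Minimum £73,430: £185,515 meets the minimum, no increase.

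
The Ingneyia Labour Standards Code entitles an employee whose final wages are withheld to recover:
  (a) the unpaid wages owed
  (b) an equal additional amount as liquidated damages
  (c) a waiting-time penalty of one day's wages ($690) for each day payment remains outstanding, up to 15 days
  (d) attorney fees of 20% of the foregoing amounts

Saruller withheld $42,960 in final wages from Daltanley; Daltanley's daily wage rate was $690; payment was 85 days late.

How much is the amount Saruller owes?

$115,524

Liquidated damages (equal amount): $42,960
Penalty days: min(85, 15) = 15
Waiting-time penalty: 15 × $690 = $10,350
Subtotal: $42,960 + $42,960 + $10,350 = $96,270
Attorney fees: 20% of $96,270 = $19,254
Total award: $96,270 + $19,254 = $115,524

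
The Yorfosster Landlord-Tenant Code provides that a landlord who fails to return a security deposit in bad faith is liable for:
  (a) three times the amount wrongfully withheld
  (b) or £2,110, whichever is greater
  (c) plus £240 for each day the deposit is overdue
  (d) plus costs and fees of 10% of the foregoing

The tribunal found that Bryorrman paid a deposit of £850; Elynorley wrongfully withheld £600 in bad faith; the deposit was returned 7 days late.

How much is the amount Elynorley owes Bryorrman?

Trebled: 3 × £600 = £1,800
Minimum £2,110: £1,800 is below the minimum → £2,110
Late-return penalty: 7 × £240 = £1,680
Damages plus late penalty: £2,110 + £1,680 = £3,790
Costs and fees: 10% of £3,790 = £379
Total recovery: £3,790 + £379 = £4,169

£4,169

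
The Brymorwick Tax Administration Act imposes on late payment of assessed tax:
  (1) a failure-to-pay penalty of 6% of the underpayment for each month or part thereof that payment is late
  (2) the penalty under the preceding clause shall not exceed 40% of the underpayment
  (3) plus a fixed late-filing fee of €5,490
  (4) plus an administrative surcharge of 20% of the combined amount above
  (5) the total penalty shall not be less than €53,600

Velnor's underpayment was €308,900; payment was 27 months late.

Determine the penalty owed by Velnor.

Accrued rate: 6% × 27 = 162%, capped at 40% → 40%
Failure-to-pay penalty: 40% of €308,900 = €123,560
Penalty before surcharge: €123,560 + €5,490 = €129,050
Administrative surcharge: 20% of €129,050 = €25,810
Total penalty: €129,050 + €25,810 = €154,860
Minimum €53,600: €154,860 meets the minimum, no increase.

€154,860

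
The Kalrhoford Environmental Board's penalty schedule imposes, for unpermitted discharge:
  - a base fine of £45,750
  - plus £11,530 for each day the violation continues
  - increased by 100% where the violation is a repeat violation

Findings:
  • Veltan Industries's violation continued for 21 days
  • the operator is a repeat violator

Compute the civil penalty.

Per-day component: 21 × £11,530 = £242,130
Base plus per-day: £45,750 + £242,130 = £287,880
Enhancement: 100% of £287,880 = £287,880
Enhanced fine: £287,880 + £287,880 = £575,760

Civil penalty: £575,760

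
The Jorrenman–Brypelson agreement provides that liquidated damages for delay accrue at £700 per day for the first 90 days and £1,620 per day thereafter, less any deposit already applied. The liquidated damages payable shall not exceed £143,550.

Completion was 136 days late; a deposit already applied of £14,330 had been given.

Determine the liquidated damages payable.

£123,190

First 90 days: 90 × £700 = £63,000
Remaining days: (136 − 90) × £1,620 = £74,520
Accrued per-day damages: £63,000 + £74,520 = £137,520
Less deposit already applied: £137,520 − £14,330 = £123,190
Cap at £143,550: £123,190 is within the cap, no reduction.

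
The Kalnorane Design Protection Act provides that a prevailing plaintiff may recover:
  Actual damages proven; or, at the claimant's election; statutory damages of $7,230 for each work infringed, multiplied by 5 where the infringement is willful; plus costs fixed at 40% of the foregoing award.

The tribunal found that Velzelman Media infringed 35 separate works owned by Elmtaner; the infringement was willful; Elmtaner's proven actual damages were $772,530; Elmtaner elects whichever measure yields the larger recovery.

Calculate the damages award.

$1,771,350

Statutory damages: 35 × $7,230 = $253,050
Multiplied by 5: 5 × $253,050 = $1,265,250
Greater of actual damages ($772,530) or enhanced statutory damages ($1,265,250): $1,265,250
Costs: 40% of $1,265,250 = $506,100
Award plus costs: $1,265,250 + $506,100 = $1,771,350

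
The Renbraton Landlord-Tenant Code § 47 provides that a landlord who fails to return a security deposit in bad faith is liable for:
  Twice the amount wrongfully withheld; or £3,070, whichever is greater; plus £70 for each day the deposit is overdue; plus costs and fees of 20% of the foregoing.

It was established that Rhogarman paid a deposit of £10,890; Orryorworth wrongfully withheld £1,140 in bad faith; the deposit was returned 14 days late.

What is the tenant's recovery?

£4,860

Doubled: 2 × £1,140 = £2,280
Minimum £3,070: £2,280 is below the minimum → £3,070
Late-return penalty: 14 × £70 = £980
Damages plus late penalty: £3,070 + £980 = £4,050
Costs and fees: 20% of £4,050 = £810
Total recovery: £4,050 + £810 = £4,860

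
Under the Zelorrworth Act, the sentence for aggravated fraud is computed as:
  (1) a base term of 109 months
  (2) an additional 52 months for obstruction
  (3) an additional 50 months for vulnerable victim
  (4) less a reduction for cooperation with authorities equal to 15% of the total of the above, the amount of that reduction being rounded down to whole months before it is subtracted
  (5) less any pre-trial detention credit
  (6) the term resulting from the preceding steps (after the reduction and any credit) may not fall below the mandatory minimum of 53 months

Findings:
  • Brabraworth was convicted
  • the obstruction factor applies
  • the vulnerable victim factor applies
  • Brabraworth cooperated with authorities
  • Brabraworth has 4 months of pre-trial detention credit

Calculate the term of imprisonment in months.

Obstruction enhancement: +52 months
Vulnerable victim enhancement: +50 months
Adjusted term: 109 months + 52 months + 50 months = 211 months
Cooperation with authorities reduction: 15% of 211 months = 31 months (rounded down)
After reduction: 211 − 31 = 180 months
Less pre-trial detention credit: 180 months − 4 months = 176 months
Minimum 53 months: 176 months meets the minimum, no increase.

Sentence: 176 months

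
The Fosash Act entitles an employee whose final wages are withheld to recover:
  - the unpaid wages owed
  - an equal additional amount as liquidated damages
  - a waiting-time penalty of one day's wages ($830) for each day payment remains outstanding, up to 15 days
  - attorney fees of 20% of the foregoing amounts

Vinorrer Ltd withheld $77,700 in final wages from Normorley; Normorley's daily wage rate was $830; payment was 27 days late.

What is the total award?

$201,420

Liquidated damages (equal amount): $77,700
Penalty days: min(27, 15) = 15
Waiting-time penalty: 15 × $830 = $12,450
Subtotal: $77,700 + $77,700 + $12,450 = $167,850
Attorney fees: 20% of $167,850 = $33,570
Total award: $167,850 + $33,570 = $201,420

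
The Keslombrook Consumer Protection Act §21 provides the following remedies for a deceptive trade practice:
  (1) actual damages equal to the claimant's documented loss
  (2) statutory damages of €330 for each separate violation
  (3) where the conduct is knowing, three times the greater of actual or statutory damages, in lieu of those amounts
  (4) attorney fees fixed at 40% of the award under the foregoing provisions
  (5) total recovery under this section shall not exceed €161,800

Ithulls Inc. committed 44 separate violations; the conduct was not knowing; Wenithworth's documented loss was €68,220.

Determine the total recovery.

Statutory damages: 44 × €330 = €14,520
Conduct not knowing: the in-lieu enhancement does not apply.
Actual plus statutory damages: €68,220 + €14,520 = €82,740
Attorney fees: 40% of €82,740 = €33,096
Total before cap: €82,740 + €33,096 = €115,836
Cap at €161,800: €115,836 is within the cap, no reduction.

€115,836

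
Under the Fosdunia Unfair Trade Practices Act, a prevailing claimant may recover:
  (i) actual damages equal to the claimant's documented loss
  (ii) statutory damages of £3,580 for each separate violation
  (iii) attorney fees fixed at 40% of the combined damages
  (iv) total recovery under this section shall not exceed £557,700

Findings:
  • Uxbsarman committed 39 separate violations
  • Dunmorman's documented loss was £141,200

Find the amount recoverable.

£393,148

Statutory damages: 39 × £3,580 = £139,620
Combined damages: £141,200 + £139,620 = £280,820
Attorney fees: 40% of £280,820 = £112,328
Total before cap: £280,820 + £112,328 = £393,148
Cap at £557,700: £393,148 is within the cap, no reduction.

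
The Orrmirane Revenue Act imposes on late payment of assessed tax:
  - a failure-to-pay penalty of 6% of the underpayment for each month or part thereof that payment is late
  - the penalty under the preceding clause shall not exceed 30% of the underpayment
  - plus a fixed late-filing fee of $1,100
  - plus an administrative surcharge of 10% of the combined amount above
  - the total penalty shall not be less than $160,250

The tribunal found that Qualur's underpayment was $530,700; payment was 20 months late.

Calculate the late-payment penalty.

Penalty: $176,341

Accrued rate: 6% × 20 = 120%, capped at 30% → 30%
Failure-to-pay penalty: 30% of $530,700 = $159,210
Penalty before surcharge: $159,210 + $1,100 = $160,310
Administrative surcharge: 10% of $160,310 = $16,031
Total penalty: $160,310 + $16,031 = $176,341
Minimum $160,250: $176,341 meets the minimum, no increase.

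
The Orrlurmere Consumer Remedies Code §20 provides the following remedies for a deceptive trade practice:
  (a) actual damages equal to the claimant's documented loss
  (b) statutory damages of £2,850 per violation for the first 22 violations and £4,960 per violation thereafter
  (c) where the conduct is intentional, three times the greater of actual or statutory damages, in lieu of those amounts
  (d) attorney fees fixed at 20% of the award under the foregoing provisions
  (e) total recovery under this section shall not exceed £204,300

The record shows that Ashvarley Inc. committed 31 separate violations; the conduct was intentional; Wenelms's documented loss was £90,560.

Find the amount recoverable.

First 22 violations: 22 × £2,850 = £62,700
Remaining violations: (31 − 22) × £4,960 = £44,640
Statutory damages: £62,700 + £44,640 = £107,340
Greater of actual damages (£90,560) or statutory damages (£107,340): £107,340
Trebled: 3 × £107,340 = £322,020
Attorney fees: 20% of £322,020 = £64,404
Total before cap: £322,020 + £64,404 = £386,424
Cap at £204,300: £386,424 exceeds the cap → £204,300

£204,300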